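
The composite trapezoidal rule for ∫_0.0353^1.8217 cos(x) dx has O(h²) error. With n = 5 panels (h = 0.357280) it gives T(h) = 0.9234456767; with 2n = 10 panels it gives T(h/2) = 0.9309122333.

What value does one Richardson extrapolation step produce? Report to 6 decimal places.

0.933401

Error is O(h^2); halving h shrinks it by 2^2 = 4.
2^2 × A(h/2) = 3.7236489332; minus A(h) gives 2.8002032565.
Denominator 4 − 1 = 3.
(4 × 0.9309122333 − 0.9234456767)/(4 − 1) = 0.9334010855
Gap between inputs: 7.467e-03; correction applied: +0.0024888522.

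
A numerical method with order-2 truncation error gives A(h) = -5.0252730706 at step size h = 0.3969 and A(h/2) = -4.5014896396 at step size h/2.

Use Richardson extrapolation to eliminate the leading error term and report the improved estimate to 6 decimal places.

-4.326895

Error is O(h^2); halving h shrinks it by 2^2 = 4.
Difference of the inputs: -4.5014896396 − (-5.0252730706) = 0.5237834310
Correction (A(h/2) − A(h))/(4 − 1) = 0.5237834310/3 = 0.1745944770
R = A(h/2) + (A(h/2) − A(h))/3 = -4.5014896396 + 0.1745944770 = -4.3268951626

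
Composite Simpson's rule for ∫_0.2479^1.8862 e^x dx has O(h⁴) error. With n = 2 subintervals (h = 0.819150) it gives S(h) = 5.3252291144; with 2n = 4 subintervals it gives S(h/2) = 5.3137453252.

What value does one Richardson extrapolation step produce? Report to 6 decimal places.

Error is O(h^4); halving h shrinks it by 2^4 = 16.
2^4 × A(h/2) = 85.0199252032; minus A(h) gives 79.6946960888.
(16 × 5.3137453252 − 5.3252291144)/(16 − 1) = 5.3129797393
Shift from A(h/2): −0.0007655859.

5.312980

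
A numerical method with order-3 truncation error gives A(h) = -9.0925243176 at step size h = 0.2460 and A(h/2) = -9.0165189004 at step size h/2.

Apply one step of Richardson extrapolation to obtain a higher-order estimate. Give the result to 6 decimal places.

-9.005661

The method has order 3: 2^3 = 8.
Top: 8(-9.0165189004) − (-9.0925243176) = -63.0396268856
(-63.0396268856) ÷ 7 = -9.0056609837
Correction |R − A(h/2)| = 1.086e-02; gap |A(h/2) − A(h)| = 7.601e-02.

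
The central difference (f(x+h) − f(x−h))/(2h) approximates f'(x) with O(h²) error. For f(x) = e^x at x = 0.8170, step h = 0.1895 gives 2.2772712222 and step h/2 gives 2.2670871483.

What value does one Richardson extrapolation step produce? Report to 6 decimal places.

2.263692

Order 2 gives 2^r = 4 and 2^r − 1 = 3.
4·2.2670871483 = 9.0683485932; subtract 2.2772712222 → 6.7910773710
Extrapolated: 6.7910773710 / 3 = 2.2636924570
Gap between inputs: 1.018e-02; correction applied: −0.0033946913.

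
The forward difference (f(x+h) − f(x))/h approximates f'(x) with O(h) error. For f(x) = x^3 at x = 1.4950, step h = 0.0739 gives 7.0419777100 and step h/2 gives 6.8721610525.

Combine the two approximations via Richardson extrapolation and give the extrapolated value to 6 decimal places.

r = 1: numerator weight 2, denominator 1.
Numerator 2*A(h/2) − A(h) = 2*6.8721610525 − 7.0419777100 = 6.7023443950
Denominator 2 − 1 = 1.
R = 6.7023443950/1 = 6.7023443950
Shift from A(h/2): −0.1698166575.

6.702344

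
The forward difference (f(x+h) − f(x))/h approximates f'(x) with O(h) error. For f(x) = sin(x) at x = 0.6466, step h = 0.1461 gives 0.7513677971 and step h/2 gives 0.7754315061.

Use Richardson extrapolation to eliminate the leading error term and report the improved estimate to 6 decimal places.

0.799495

r = 1: numerator weight 2, denominator 1.
2*0.7754315061 − 0.7513677971 = 0.7994952151
(2*0.7754315061 − 0.7513677971)/(2 − 1) = 0.7994952151
Gap between inputs: 2.406e-02; correction applied: +0.0240637090.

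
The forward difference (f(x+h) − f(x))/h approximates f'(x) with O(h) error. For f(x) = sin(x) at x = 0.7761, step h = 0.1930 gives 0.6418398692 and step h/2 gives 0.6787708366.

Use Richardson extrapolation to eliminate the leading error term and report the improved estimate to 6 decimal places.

With r = 1 the leading error scales as h^1, so the weight is 2^1 = 2.
2×0.6787708366 = 1.3575416732; 1.3575416732 − 0.6418398692 = 0.7157018040
Divide by 2^1 − 1 = 1.
So the Richardson estimate is 0.7157018040.
Correction |R − A(h/2)| = 3.693e-02; gap |A(h/2) − A(h)| = 3.693e-02.

0.715702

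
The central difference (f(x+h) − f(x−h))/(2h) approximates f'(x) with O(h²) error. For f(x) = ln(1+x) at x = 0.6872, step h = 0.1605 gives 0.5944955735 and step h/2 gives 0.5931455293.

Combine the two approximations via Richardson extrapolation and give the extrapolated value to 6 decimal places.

r = 2: numerator weight 4, denominator 3.
Top: 4(0.5931455293) − (0.5944955735) = 1.7780865437
(4 × 0.5931455293 − 0.5944955735)/(4 − 1) = 0.5926955146

0.592696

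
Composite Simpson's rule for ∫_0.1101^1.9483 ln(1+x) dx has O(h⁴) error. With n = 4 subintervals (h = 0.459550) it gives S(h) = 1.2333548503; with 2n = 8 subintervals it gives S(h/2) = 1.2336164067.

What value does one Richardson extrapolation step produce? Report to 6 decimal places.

1.233634

Order 4 gives 2^r = 16 and 2^r − 1 = 15.
2^4·A(h/2) = 19.7378625072; minus A(h) gives 18.5045076569.
Extrapolated: 18.5045076569 / 15 = 1.2336338438
Gap between inputs: 2.616e-04; correction applied: +0.0000174371.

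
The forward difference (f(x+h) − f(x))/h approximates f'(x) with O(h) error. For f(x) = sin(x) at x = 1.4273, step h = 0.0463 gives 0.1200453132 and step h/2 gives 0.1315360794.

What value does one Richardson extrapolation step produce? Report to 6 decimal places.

With r = 1 the leading error scales as h^1, so the weight is 2^1 = 2.
Numerator 2*A(h/2) − A(h) = 2*0.1315360794 − 0.1200453132 = 0.1430268456
R = 0.1430268456/1 = 0.1430268456
Gap between inputs: 1.149e-02; correction applied: +0.0114907662.

0.143027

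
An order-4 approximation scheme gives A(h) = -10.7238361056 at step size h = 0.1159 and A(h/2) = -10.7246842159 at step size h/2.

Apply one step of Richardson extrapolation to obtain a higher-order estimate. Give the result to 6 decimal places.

-10.724741

r = 4: numerator weight 16, denominator 15.
16·(-10.7246842159) − (-10.7238361056) = -160.8711113488
Denominator 16 − 1 = 15.
So the Richardson estimate is -10.7247407566.
Gap between inputs: 8.481e-04; correction applied: −0.0000565407.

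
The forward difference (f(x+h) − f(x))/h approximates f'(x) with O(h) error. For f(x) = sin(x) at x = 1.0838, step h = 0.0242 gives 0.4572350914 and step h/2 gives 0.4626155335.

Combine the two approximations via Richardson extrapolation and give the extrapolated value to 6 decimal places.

0.467996

Error is O(h^1); halving h shrinks it by 2^1 = 2.
2^1*A(h/2) = 0.9252310670; minus A(h) gives 0.4679959756.
Denominator 2 − 1 = 1.
Extrapolated: 0.4679959756 / 1 = 0.4679959756
Correction |R − A(h/2)| = 5.380e-03; gap |A(h/2) − A(h)| = 5.380e-03.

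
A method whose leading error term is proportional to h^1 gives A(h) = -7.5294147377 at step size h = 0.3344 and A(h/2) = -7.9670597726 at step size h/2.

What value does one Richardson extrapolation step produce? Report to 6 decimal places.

r = 1, so 2^r = 2.
Difference of the inputs: -7.9670597726 − (-7.5294147377) = -0.4376450349
Divide by 2^1 − 1 = 1: (-0.4376450349)/1 = -0.4376450349
R = -7.9670597726 − 0.4376450349 = -8.4047048075
Shift from A(h/2): −0.4376450349.

-8.404705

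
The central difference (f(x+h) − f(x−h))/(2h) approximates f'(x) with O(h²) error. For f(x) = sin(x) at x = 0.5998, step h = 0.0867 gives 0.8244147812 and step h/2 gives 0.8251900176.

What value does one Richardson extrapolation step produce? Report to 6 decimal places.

r = 2, so 2^r = 4.
Top: 4(0.8251900176) − (0.8244147812) = 2.4763452892
2.4763452892 ÷ 3 = 0.8254484297

0.825448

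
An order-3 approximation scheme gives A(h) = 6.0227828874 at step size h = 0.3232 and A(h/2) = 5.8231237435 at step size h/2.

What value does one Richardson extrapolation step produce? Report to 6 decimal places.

5.794601

With r = 3 the leading error scales as h^3, so the weight is 2^3 = 8.
8·5.8231237435 − 6.0227828874 = 40.5622070606
Divide by 2^3 − 1 = 7.
(8·5.8231237435 − 6.0227828874)/(8 − 1) = 5.7946010087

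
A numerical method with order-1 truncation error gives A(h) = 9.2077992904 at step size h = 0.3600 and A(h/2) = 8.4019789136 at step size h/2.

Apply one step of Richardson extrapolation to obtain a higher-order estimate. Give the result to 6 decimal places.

7.596159

r = 1: numerator weight 2, denominator 1.
A(h/2) − A(h) = 8.4019789136 − 9.2077992904 = -0.8058203768
Divide by 2^1 − 1 = 1: (-0.8058203768)/1 = -0.8058203768
R = 8.4019789136 − 0.8058203768 = 7.5961585368
Correction |R − A(h/2)| = 8.058e-01; gap |A(h/2) − A(h)| = 8.058e-01.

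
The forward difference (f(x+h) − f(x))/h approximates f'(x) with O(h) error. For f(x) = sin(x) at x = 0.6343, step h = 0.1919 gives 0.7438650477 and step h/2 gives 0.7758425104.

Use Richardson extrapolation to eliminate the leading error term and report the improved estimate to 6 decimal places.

0.807820

Error is O(h^1); halving h shrinks it by 2^1 = 2.
Top: 2(0.7758425104) − (0.7438650477) = 0.8078199731
R = 0.8078199731/1 = 0.8078199731
Correction |R − A(h/2)| = 3.198e-02; gap |A(h/2) − A(h)| = 3.198e-02.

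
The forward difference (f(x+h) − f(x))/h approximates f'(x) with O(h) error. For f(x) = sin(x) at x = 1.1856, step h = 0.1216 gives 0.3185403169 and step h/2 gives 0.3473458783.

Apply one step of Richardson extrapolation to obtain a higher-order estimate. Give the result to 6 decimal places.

0.376151

Error is O(h^1); halving h shrinks it by 2^1 = 2.
Numerator 2·A(h/2) − A(h) = 2·0.3473458783 − 0.3185403169 = 0.3761514397
Denominator 2 − 1 = 1.
So the Richardson estimate is 0.3761514397.
Shift from A(h/2): +0.0288055614.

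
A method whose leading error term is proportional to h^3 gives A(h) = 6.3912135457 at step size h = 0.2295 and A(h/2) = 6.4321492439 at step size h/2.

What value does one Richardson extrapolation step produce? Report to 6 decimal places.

6.437997

r = 3, so 2^r = 8.
8 × 6.4321492439 − 6.3912135457 = 45.0659804055
Extrapolated: 45.0659804055 / 7 = 6.4379972008
Shift from A(h/2): +0.0058479569.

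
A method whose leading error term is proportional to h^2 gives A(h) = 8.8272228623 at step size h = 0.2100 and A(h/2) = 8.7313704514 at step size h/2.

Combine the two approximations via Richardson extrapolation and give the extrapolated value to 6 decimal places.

8.699420

r = 2, so 2^r = 4.
Top: 4(8.7313704514) − (8.8272228623) = 26.0982589433
(4 × 8.7313704514 − 8.8272228623)/(4 − 1) = 8.6994196478
Correction |R − A(h/2)| = 3.195e-02; gap |A(h/2) − A(h)| = 9.585e-02.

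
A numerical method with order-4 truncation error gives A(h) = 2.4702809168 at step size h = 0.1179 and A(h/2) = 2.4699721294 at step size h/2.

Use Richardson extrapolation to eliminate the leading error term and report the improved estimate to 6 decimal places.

Order 4 gives 2^r = 16 and 2^r − 1 = 15.
16*2.4699721294 = 39.5195540704; 39.5195540704 − 2.4702809168 = 37.0492731536
Denominator 16 − 1 = 15.
37.0492731536 ÷ 15 = 2.4699515436
Shift from A(h/2): −0.0000205858.

2.469952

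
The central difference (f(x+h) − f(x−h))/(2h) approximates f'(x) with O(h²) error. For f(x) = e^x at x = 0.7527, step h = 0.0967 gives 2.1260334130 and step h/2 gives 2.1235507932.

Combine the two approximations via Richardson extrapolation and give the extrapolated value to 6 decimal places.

2.122723

With r = 2 the leading error scales as h^2, so the weight is 2^2 = 4.
Weighted: 8.4942031728 − 2.1260334130 = 6.3681697598
6.3681697598 ÷ 3 = 2.1227232533
Gap between inputs: 2.483e-03; correction applied: −0.0008275399.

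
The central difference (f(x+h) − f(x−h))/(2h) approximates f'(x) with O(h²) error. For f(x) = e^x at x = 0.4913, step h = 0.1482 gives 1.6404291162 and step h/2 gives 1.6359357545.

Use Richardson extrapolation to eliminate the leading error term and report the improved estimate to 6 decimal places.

With r = 2 the leading error scales as h^2, so the weight is 2^2 = 4.
4 × 1.6359357545 = 6.5437430180; subtract 1.6404291162 → 4.9033139018
Divide by 2^2 − 1 = 3.
(4 × 1.6359357545 − 1.6404291162)/(4 − 1) = 1.6344379673

1.634438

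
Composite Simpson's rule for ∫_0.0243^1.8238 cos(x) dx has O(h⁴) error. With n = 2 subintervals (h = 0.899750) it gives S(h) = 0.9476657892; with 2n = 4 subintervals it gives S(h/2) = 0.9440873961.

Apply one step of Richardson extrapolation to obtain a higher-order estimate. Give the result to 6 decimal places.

Leading term ∝ h^4; use weight 16 = 2^4.
16×0.9440873961 = 15.1053983376; 15.1053983376 − 0.9476657892 = 14.1577325484
Divide by 2^4 − 1 = 15.
(16×0.9440873961 − 0.9476657892)/(16 − 1) = 0.9438488366
Shift from A(h/2): −0.0002385595.

0.943849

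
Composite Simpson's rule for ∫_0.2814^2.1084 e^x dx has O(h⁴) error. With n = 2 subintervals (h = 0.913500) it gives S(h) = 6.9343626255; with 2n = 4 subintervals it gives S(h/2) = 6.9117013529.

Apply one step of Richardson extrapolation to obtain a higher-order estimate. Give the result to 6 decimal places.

Leading term ∝ h^4; use weight 16 = 2^4.
Top: 16(6.9117013529) − (6.9343626255) = 103.6528590209
Divide by 2^4 − 1 = 15.
(16·6.9117013529 − 6.9343626255)/(16 − 1) = 6.9101906014

6.910191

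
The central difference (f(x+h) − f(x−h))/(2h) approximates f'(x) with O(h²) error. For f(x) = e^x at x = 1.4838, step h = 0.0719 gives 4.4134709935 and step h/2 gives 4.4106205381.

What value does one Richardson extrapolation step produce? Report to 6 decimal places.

4.409670

r = 2, so 2^r = 4.
Difference of the inputs: 4.4106205381 − 4.4134709935 = -0.0028504554
Divide by 2^2 − 1 = 3: (-0.0028504554)/3 = -0.0009501518
R = A(h/2) + (A(h/2) − A(h))/3 = 4.4106205381 − 0.0009501518 = 4.4096703863
Gap between inputs: 2.850e-03; correction applied: −0.0009501518.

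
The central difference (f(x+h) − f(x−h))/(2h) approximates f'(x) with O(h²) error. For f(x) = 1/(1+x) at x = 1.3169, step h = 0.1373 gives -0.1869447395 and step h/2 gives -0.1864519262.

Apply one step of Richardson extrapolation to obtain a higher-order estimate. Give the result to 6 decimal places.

Leading term ∝ h^2; use weight 4 = 2^2.
Top: 4(-0.1864519262) − (-0.1869447395) = -0.5588629653
Denominator 4 − 1 = 3.
So the Richardson estimate is -0.1862876551.
Shift from A(h/2): +0.0001642711.

-0.186288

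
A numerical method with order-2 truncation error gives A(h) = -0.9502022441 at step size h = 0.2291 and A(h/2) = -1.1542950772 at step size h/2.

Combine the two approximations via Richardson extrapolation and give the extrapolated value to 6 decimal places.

r = 2: numerator weight 4, denominator 3.
4×(-1.1542950772) = -4.6171803088; (-4.6171803088) − (-0.9502022441) = -3.6669780647
(4×(-1.1542950772) − (-0.9502022441))/(4 − 1) = -1.2223260216
Gap between inputs: 2.041e-01; correction applied: −0.0680309444.

-1.222326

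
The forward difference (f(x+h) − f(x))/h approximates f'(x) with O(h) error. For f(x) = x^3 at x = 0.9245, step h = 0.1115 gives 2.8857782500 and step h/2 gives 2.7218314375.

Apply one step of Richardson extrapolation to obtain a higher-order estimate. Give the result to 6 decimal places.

2.557885

Leading term ∝ h^1; use weight 2 = 2^1.
Numerator 2*A(h/2) − A(h) = 2*2.7218314375 − 2.8857782500 = 2.5578846250
R = 2.5578846250/1 = 2.5578846250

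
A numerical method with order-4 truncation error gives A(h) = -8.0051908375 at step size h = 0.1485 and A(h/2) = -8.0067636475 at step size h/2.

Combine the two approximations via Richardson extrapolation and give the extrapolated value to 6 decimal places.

-8.006869

Method order is 4; weight 2^4 = 16.
Numerator 16·A(h/2) − A(h) = 16·(-8.0067636475) − (-8.0051908375) = -120.1030275225
Denominator 16 − 1 = 15.
(-120.1030275225) ÷ 15 = -8.0068685015
Shift from A(h/2): −0.0001048540.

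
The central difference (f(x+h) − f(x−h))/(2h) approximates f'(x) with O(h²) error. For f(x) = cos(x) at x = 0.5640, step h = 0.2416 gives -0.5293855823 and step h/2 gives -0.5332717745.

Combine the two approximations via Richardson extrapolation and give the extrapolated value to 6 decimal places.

Method order is 2; weight 2^2 = 4.
Weighted: (-2.1330870980) − (-0.5293855823) = -1.6037015157
Divide by 2^2 − 1 = 3.
So the Richardson estimate is -0.5345671719.
Shift from A(h/2): −0.0012953974.

-0.534567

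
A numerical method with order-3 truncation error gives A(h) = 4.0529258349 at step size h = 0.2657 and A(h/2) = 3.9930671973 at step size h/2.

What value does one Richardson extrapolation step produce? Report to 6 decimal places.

The method has order 3: 2^3 = 8.
Difference of the inputs: 3.9930671973 − 4.0529258349 = -0.0598586376
Divide by 2^3 − 1 = 7: (-0.0598586376)/7 = -0.0085512339
R = A(h/2) + (A(h/2) − A(h))/7 = 3.9930671973 − 0.0085512339 = 3.9845159634
Correction |R − A(h/2)| = 8.551e-03; gap |A(h/2) − A(h)| = 5.986e-02.

3.984516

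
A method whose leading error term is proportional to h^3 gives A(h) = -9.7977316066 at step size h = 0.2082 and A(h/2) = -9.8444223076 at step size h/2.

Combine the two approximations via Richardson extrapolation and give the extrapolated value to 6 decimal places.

-9.851092

Error is O(h^3); halving h shrinks it by 2^3 = 8.
Weighted: (-78.7553784608) − (-9.7977316066) = -68.9576468542
Extrapolated: (-68.9576468542) / 7 = -9.8510924077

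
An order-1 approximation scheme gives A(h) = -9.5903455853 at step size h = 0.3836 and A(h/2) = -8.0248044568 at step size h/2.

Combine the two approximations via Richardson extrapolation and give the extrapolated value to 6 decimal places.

Leading term ∝ h^1; use weight 2 = 2^1.
2×(-8.0248044568) = -16.0496089136; (-16.0496089136) − (-9.5903455853) = -6.4592633283
Denominator 2 − 1 = 1.
So the Richardson estimate is -6.4592633283.

-6.459263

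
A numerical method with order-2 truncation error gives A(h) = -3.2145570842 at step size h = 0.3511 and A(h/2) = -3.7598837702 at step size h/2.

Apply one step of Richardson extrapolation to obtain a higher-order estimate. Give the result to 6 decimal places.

r = 2, so 2^r = 4.
Weighted: (-15.0395350808) − (-3.2145570842) = -11.8249779966
Divide by 2^2 − 1 = 3.
Result: -3.9416593322

-3.941659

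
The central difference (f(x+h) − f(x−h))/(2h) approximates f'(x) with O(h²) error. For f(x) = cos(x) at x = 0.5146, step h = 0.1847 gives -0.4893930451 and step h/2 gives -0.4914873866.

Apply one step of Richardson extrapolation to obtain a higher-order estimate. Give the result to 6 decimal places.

-0.492186

r = 2: numerator weight 4, denominator 3.
Weighted: (-1.9659495464) − (-0.4893930451) = -1.4765565013
Extrapolated: (-1.4765565013) / 3 = -0.4921855004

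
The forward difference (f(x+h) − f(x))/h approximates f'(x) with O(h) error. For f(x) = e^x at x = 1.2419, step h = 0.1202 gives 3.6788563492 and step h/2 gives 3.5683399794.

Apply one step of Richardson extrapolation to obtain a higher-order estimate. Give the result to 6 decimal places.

The method has order 1: 2^1 = 2.
Weighted: 7.1366799588 − 3.6788563492 = 3.4578236096
Divide by 2^1 − 1 = 1.
So the Richardson estimate is 3.4578236096.

3.457824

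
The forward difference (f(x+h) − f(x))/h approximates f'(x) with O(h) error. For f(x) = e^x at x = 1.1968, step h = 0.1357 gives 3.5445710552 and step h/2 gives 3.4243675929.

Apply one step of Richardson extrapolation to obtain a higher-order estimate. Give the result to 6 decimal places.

3.304164

Order 1 gives 2^r = 2 and 2^r − 1 = 1.
A(h/2) − A(h) = 3.4243675929 − 3.5445710552 = -0.1202034623
Correction (A(h/2) − A(h))/(2 − 1) = (-0.1202034623)/1 = -0.1202034623
R = A(h/2) + (A(h/2) − A(h))/1 = 3.4243675929 − 0.1202034623 = 3.3041641306
Correction |R − A(h/2)| = 1.202e-01; gap |A(h/2) − A(h)| = 1.202e-01.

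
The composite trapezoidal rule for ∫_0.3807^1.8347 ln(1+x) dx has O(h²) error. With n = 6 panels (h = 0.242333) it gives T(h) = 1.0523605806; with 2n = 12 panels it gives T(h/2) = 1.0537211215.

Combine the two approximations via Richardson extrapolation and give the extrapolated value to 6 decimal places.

r = 2: numerator weight 4, denominator 3.
4 × 1.0537211215 = 4.2148844860; subtract 1.0523605806 → 3.1625239054
R = 3.1625239054/3 = 1.0541746351
Correction |R − A(h/2)| = 4.535e-04; gap |A(h/2) − A(h)| = 1.361e-03.

1.054175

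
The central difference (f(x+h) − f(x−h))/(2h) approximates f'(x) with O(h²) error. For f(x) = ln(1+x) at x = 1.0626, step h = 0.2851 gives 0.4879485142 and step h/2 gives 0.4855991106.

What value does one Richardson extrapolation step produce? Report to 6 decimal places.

0.484816

r = 2, so 2^r = 4.
4·0.4855991106 = 1.9423964424; subtract 0.4879485142 → 1.4544479282
Denominator 4 − 1 = 3.
R = 1.4544479282/3 = 0.4848159761
Gap between inputs: 2.349e-03; correction applied: −0.0007831345.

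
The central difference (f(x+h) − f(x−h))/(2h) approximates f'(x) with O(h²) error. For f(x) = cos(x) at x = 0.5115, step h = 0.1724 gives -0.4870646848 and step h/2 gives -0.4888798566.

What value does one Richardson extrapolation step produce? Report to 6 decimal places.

The method has order 2: 2^2 = 4.
Numerator 4×A(h/2) − A(h) = 4×(-0.4888798566) − (-0.4870646848) = -1.4684547416
Extrapolated: (-1.4684547416) / 3 = -0.4894849139
Shift from A(h/2): −0.0006050573.

-0.489485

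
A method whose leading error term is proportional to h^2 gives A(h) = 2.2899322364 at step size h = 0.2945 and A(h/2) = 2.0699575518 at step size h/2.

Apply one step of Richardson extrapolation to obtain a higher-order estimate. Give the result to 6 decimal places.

1.996633

Order 2 gives 2^r = 4 and 2^r − 1 = 3.
Weighted: 8.2798302072 − 2.2899322364 = 5.9898979708
Divide by 2^2 − 1 = 3.
5.9898979708 ÷ 3 = 1.9966326569
Correction |R − A(h/2)| = 7.332e-02; gap |A(h/2) − A(h)| = 2.200e-01.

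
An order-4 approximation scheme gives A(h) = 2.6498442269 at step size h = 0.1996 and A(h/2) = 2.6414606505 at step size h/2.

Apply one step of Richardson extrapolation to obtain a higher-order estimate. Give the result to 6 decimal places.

2.640902

r = 4: numerator weight 16, denominator 15.
Numerator 16×A(h/2) − A(h) = 16×2.6414606505 − 2.6498442269 = 39.6135261811
39.6135261811 ÷ 15 = 2.6409017454
Shift from A(h/2): −0.0005589051.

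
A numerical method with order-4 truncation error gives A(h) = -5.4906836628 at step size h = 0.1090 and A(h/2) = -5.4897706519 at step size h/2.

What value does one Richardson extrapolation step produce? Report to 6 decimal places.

Leading term ∝ h^4; use weight 16 = 2^4.
16·(-5.4897706519) = -87.8363304304; (-87.8363304304) − (-5.4906836628) = -82.3456467676
Divide by 2^4 − 1 = 15.
R = (-82.3456467676)/15 = -5.4897097845

-5.489710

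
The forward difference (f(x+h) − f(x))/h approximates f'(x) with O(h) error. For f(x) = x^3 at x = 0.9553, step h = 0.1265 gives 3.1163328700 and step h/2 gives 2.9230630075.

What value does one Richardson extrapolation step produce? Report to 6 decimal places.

2.729793

r = 1: numerator weight 2, denominator 1.
Numerator 2 × A(h/2) − A(h) = 2 × 2.9230630075 − 3.1163328700 = 2.7297931450
Denominator 2 − 1 = 1.
2.7297931450 ÷ 1 = 2.7297931450
Gap between inputs: 1.933e-01; correction applied: −0.1932698625.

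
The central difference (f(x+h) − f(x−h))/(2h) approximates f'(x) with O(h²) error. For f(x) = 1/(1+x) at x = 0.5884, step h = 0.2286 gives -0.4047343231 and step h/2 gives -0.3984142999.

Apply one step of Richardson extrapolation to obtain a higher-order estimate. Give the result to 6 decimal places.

-0.396308

Order 2 gives 2^r = 4 and 2^r − 1 = 3.
4*(-0.3984142999) = -1.5936571996; (-1.5936571996) − (-0.4047343231) = -1.1889228765
(4*(-0.3984142999) − (-0.4047343231))/(4 − 1) = -0.3963076255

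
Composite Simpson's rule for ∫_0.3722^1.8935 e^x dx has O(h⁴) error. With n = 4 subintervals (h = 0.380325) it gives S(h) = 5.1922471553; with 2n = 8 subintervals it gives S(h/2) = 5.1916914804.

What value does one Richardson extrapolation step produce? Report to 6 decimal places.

r = 4, so 2^r = 16.
16·5.1916914804 = 83.0670636864; 83.0670636864 − 5.1922471553 = 77.8748165311
Denominator 16 − 1 = 15.
R = 77.8748165311/15 = 5.1916544354

5.191654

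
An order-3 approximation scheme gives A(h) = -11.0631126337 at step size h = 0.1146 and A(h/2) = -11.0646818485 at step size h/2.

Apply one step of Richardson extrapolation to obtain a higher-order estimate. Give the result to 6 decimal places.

Leading term ∝ h^3; use weight 8 = 2^3.
Difference of the inputs: -11.0646818485 − (-11.0631126337) = -0.0015692148
Divide by 2^3 − 1 = 7: (-0.0015692148)/7 = -0.0002241735
R = A(h/2) + (A(h/2) − A(h))/7 = -11.0646818485 − 0.0002241735 = -11.0649060220
Gap between inputs: 1.569e-03; correction applied: −0.0002241735.

-11.064906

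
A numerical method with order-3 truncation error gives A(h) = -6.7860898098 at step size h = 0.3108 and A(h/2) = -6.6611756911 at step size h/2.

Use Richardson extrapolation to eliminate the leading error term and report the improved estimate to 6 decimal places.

-6.643331

r = 3, so 2^r = 8.
Top: 8(-6.6611756911) − (-6.7860898098) = -46.5033157190
Divide by 2^3 − 1 = 7.
Result: -6.6433308170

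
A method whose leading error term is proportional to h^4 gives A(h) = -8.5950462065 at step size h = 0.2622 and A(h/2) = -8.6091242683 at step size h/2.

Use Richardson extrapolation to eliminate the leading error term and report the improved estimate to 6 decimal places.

The method has order 4: 2^4 = 16.
2^4·A(h/2) = -137.7459882928; minus A(h) gives -129.1509420863.
Divide by 2^4 − 1 = 15.
R = (-129.1509420863)/15 = -8.6100628058
Shift from A(h/2): −0.0009385375.

-8.610063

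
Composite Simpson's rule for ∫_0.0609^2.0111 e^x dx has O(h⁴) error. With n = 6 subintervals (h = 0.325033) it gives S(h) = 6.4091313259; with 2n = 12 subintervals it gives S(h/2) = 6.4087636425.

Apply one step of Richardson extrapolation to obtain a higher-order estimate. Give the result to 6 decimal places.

Order 4 gives 2^r = 16 and 2^r − 1 = 15.
16·6.4087636425 − 6.4091313259 = 96.1310869541
R = 96.1310869541/15 = 6.4087391303

6.408739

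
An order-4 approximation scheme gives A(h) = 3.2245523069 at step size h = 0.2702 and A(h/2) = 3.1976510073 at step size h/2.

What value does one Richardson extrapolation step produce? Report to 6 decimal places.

r = 4, so 2^r = 16.
A(h/2) − A(h) = 3.1976510073 − 3.2245523069 = -0.0269012996
Correction (A(h/2) − A(h))/(16 − 1) = (-0.0269012996)/15 = -0.0017934200
R = A(h/2) + (A(h/2) − A(h))/15 = 3.1976510073 − 0.0017934200 = 3.1958575873

3.195858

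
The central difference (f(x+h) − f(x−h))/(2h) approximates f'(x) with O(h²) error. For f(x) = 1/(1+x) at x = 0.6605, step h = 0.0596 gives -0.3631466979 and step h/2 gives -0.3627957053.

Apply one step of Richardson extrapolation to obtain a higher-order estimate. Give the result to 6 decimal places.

-0.362679

Error is O(h^2); halving h shrinks it by 2^2 = 4.
A(h/2) − A(h) = -0.3627957053 − (-0.3631466979) = 0.0003509926
Divide by 2^2 − 1 = 3: 0.0003509926/3 = 0.0001169975
R = -0.3627957053 + 0.0001169975 = -0.3626787078
Correction |R − A(h/2)| = 1.170e-04; gap |A(h/2) − A(h)| = 3.510e-04.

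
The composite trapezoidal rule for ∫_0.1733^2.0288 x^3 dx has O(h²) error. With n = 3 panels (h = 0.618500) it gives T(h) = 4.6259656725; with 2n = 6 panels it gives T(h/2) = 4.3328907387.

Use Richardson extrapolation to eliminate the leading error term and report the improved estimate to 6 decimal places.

4.235199

r = 2: numerator weight 4, denominator 3.
4×4.3328907387 = 17.3315629548; 17.3315629548 − 4.6259656725 = 12.7055972823
(4×4.3328907387 − 4.6259656725)/(4 − 1) = 4.2351990941
Correction |R − A(h/2)| = 9.769e-02; gap |A(h/2) − A(h)| = 2.931e-01.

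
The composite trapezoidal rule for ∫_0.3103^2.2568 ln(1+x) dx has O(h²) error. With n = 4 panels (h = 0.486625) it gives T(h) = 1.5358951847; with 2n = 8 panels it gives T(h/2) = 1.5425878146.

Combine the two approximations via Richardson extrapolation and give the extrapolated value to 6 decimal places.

Order 2 gives 2^r = 4 and 2^r − 1 = 3.
Numerator 4·A(h/2) − A(h) = 4·1.5425878146 − 1.5358951847 = 4.6344560737
Denominator 4 − 1 = 3.
Extrapolated: 4.6344560737 / 3 = 1.5448186912

1.544819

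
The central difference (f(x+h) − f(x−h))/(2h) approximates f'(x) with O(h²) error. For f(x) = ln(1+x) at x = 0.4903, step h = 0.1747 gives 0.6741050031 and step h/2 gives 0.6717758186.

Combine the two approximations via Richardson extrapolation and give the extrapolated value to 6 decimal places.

0.670999

Order 2 gives 2^r = 4 and 2^r − 1 = 3.
4·0.6717758186 − 0.6741050031 = 2.0129982713
Extrapolated: 2.0129982713 / 3 = 0.6709994238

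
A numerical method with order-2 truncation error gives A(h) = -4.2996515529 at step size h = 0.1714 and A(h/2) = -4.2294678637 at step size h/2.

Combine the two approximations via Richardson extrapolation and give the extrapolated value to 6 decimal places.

Method order is 2; weight 2^2 = 4.
Top: 4(-4.2294678637) − (-4.2996515529) = -12.6182199019
Extrapolated: (-12.6182199019) / 3 = -4.2060733006

-4.206073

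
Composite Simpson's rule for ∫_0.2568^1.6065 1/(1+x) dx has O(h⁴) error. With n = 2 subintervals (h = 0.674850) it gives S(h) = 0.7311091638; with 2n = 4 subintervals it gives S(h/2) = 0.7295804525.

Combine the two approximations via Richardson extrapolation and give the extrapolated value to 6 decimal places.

0.729479

r = 4, so 2^r = 16.
Numerator 16·A(h/2) − A(h) = 16·0.7295804525 − 0.7311091638 = 10.9421780762
Extrapolated: 10.9421780762 / 15 = 0.7294785384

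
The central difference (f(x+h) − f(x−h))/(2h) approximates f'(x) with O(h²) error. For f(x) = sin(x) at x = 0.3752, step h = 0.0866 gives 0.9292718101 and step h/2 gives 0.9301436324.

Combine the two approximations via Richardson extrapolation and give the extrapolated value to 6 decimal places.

0.930434

Leading term ∝ h^2; use weight 4 = 2^2.
4*0.9301436324 − 0.9292718101 = 2.7913027195
Divide by 2^2 − 1 = 3.
R = 2.7913027195/3 = 0.9304342398
Correction |R − A(h/2)| = 2.906e-04; gap |A(h/2) − A(h)| = 8.718e-04.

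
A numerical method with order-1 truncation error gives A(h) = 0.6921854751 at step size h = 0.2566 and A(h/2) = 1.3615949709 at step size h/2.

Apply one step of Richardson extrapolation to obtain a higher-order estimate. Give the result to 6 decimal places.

2.031004

Leading term ∝ h^1; use weight 2 = 2^1.
2 × 1.3615949709 − 0.6921854751 = 2.0310044667
Divide by 2^1 − 1 = 1.
So the Richardson estimate is 2.0310044667.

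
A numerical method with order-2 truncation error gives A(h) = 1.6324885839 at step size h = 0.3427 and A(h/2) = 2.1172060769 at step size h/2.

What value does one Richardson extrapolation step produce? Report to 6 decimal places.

The method has order 2: 2^2 = 4.
Weighted: 8.4688243076 − 1.6324885839 = 6.8363357237
Extrapolated: 6.8363357237 / 3 = 2.2787785746
Correction |R − A(h/2)| = 1.616e-01; gap |A(h/2) − A(h)| = 4.847e-01.

2.278779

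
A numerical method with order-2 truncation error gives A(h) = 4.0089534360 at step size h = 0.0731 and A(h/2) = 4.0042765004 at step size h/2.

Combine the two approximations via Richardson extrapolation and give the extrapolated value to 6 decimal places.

4.002718

r = 2: numerator weight 4, denominator 3.
A(h/2) − A(h) = 4.0042765004 − 4.0089534360 = -0.0046769356
Correction (A(h/2) − A(h))/(4 − 1) = (-0.0046769356)/3 = -0.0015589785
R = A(h/2) + (A(h/2) − A(h))/3 = 4.0042765004 − 0.0015589785 = 4.0027175219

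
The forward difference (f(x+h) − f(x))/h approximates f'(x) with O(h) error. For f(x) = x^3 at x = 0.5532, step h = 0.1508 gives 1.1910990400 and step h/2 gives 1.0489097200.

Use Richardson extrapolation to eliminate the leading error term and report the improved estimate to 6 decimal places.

0.906720

Method order is 1; weight 2^1 = 2.
2^1·A(h/2) = 2.0978194400; minus A(h) gives 0.9067204000.
R = 0.9067204000/1 = 0.9067204000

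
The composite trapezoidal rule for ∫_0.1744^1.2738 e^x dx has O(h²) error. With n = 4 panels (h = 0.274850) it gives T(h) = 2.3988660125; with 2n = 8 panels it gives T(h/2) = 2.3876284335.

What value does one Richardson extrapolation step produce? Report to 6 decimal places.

2.383883

With r = 2 the leading error scales as h^2, so the weight is 2^2 = 4.
4×2.3876284335 = 9.5505137340; 9.5505137340 − 2.3988660125 = 7.1516477215
Denominator 4 − 1 = 3.
Extrapolated: 7.1516477215 / 3 = 2.3838825738
Shift from A(h/2): −0.0037458597.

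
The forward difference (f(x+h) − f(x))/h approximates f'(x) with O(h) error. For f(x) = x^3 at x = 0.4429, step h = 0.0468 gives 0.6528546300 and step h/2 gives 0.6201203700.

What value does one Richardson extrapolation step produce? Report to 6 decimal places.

0.587386

With r = 1 the leading error scales as h^1, so the weight is 2^1 = 2.
2 × 0.6201203700 = 1.2402407400; subtract 0.6528546300 → 0.5873861100
Denominator 2 − 1 = 1.
(2 × 0.6201203700 − 0.6528546300)/(2 − 1) = 0.5873861100
Gap between inputs: 3.273e-02; correction applied: −0.0327342600.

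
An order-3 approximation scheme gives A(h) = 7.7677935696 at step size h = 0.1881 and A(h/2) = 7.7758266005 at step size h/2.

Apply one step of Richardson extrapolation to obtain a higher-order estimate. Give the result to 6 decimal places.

Error is O(h^3); halving h shrinks it by 2^3 = 8.
Weighted: 62.2066128040 − 7.7677935696 = 54.4388192344
Divide by 2^3 − 1 = 7.
R = 54.4388192344/7 = 7.7769741763
Gap between inputs: 8.033e-03; correction applied: +0.0011475758.

7.776974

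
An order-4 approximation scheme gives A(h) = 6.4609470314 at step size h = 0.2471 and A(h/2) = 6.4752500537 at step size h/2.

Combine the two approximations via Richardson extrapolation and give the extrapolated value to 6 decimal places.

6.476204

Error is O(h^4); halving h shrinks it by 2^4 = 16.
Numerator 16·A(h/2) − A(h) = 16·6.4752500537 − 6.4609470314 = 97.1430538278
Denominator 16 − 1 = 15.
(16·6.4752500537 − 6.4609470314)/(16 − 1) = 6.4762035885
Shift from A(h/2): +0.0009535348.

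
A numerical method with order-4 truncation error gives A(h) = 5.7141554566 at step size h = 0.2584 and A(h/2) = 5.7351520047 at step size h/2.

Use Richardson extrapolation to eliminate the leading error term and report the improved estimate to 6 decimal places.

r = 4: numerator weight 16, denominator 15.
Weighted: 91.7624320752 − 5.7141554566 = 86.0482766186
R = 86.0482766186/15 = 5.7365517746
Shift from A(h/2): +0.0013997699.

5.736552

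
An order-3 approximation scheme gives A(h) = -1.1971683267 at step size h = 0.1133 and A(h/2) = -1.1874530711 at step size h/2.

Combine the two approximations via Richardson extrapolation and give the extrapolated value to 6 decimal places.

With r = 3 the leading error scales as h^3, so the weight is 2^3 = 8.
8 × (-1.1874530711) = -9.4996245688; (-9.4996245688) − (-1.1971683267) = -8.3024562421
R = (-8.3024562421)/7 = -1.1860651774

-1.186065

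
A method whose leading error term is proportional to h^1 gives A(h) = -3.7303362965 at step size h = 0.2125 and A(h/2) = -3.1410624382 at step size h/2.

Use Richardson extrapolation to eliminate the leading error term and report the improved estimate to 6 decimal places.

r = 1: numerator weight 2, denominator 1.
Top: 2(-3.1410624382) − (-3.7303362965) = -2.5517885799
(2*(-3.1410624382) − (-3.7303362965))/(2 − 1) = -2.5517885799

-2.551789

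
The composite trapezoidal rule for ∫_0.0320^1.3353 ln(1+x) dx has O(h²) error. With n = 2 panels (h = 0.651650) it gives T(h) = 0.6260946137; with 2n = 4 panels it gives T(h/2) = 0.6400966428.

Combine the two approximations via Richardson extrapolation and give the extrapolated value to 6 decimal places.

Method order is 2; weight 2^2 = 4.
2^2 × A(h/2) = 2.5603865712; minus A(h) gives 1.9342919575.
1.9342919575 ÷ 3 = 0.6447639858
Correction |R − A(h/2)| = 4.667e-03; gap |A(h/2) − A(h)| = 1.400e-02.

0.644764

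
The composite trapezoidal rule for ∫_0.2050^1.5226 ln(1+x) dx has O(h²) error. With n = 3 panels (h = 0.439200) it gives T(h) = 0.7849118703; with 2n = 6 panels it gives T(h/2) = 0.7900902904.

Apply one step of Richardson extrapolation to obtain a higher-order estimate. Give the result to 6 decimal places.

Error is O(h^2); halving h shrinks it by 2^2 = 4.
4×0.7900902904 − 0.7849118703 = 2.3754492913
Divide by 2^2 − 1 = 3.
2.3754492913 ÷ 3 = 0.7918164304
Gap between inputs: 5.178e-03; correction applied: +0.0017261400.

0.791816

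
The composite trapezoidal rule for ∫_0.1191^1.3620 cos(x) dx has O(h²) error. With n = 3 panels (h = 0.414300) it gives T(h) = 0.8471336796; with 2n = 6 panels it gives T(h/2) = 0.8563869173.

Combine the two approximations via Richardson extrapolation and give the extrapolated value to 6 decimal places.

The method has order 2: 2^2 = 4.
Weighted: 3.4255476692 − 0.8471336796 = 2.5784139896
Divide by 2^2 − 1 = 3.
R = 2.5784139896/3 = 0.8594713299
Gap between inputs: 9.253e-03; correction applied: +0.0030844126.

0.859471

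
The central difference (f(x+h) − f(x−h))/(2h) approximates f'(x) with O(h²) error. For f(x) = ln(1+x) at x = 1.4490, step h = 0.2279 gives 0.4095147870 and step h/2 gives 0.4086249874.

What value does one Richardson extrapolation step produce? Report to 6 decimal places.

Leading term ∝ h^2; use weight 4 = 2^2.
Top: 4(0.4086249874) − (0.4095147870) = 1.2249851626
Denominator 4 − 1 = 3.
So the Richardson estimate is 0.4083283875.

0.408328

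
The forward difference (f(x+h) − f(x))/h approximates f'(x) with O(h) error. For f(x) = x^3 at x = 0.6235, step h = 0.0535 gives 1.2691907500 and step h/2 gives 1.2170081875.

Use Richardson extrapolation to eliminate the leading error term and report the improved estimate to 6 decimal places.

1.164826

Error is O(h^1); halving h shrinks it by 2^1 = 2.
2·1.2170081875 = 2.4340163750; 2.4340163750 − 1.2691907500 = 1.1648256250
Divide by 2^1 − 1 = 1.
(2·1.2170081875 − 1.2691907500)/(2 − 1) = 1.1648256250
Shift from A(h/2): −0.0521825625.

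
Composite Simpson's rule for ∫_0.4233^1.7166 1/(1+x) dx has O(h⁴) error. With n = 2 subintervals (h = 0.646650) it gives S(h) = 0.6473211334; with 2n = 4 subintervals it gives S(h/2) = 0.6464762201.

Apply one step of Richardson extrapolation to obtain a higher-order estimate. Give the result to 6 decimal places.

Order 4 gives 2^r = 16 and 2^r − 1 = 15.
16 × 0.6464762201 = 10.3436195216; subtract 0.6473211334 → 9.6962983882
Denominator 16 − 1 = 15.
(16 × 0.6464762201 − 0.6473211334)/(16 − 1) = 0.6464198925
Gap between inputs: 8.449e-04; correction applied: −0.0000563276.

0.646420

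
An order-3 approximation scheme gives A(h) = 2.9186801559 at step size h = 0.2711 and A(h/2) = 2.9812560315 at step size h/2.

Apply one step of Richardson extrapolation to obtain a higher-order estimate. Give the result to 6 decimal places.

Method order is 3; weight 2^3 = 8.
Weighted: 23.8500482520 − 2.9186801559 = 20.9313680961
Denominator 8 − 1 = 7.
Extrapolated: 20.9313680961 / 7 = 2.9901954423
Gap between inputs: 6.258e-02; correction applied: +0.0089394108.

2.990195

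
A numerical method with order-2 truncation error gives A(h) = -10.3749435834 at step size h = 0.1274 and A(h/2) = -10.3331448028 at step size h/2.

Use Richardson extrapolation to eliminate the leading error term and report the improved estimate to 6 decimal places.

r = 2, so 2^r = 4.
Difference of the inputs: -10.3331448028 − (-10.3749435834) = 0.0417987806
Correction (A(h/2) − A(h))/(4 − 1) = 0.0417987806/3 = 0.0139329269
R = -10.3331448028 + 0.0139329269 = -10.3192118759

-10.319212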